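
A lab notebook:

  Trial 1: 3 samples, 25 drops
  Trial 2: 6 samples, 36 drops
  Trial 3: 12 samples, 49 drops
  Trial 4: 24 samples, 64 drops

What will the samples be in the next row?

Samples goes 3, 6, 12, 24 → 48 (×2 each step).

48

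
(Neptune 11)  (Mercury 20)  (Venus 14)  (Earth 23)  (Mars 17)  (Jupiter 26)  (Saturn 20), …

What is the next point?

(Uranus 29)

For the planet, runs through the planets Mercury→Neptune: Neptune, Mercury, Venus, Earth, Mars, Jupiter, Saturn → Uranus.
Second coordinate: 11, 20, 14, 23, 17, 26, 20 → 29 (alternating steps +9, −6, +9, −6, …).
Putting it together: (Uranus 29).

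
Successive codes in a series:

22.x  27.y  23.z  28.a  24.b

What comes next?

First component: 22, 27, 23, 28, 24 → 29 (alternating steps +5, −4, +5, −4, …).
Letter: x, y, z, a, b → c (letters move forward 1 place in the alphabet, wrapping Z→A).
Combining the parts gives 29.c.

29.c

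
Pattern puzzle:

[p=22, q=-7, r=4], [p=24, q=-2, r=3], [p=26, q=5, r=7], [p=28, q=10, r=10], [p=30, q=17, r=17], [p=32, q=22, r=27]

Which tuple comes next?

P: +2 each step; 22, 24, 26, 28, 30, 32 → 34.
Q: alternating steps +5, +7, +5, +7, …, so -7, -2, 5, 10, 17, 22 → 29.
R goes 4, 3, 7, 10, 17, 27 → 44 (each term is the sum of the two before it).
So the next tuple is [p=34, q=29, r=44].

[p=34, q=29, r=44]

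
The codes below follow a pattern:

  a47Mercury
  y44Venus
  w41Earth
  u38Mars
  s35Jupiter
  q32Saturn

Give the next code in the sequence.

o29Uranus

Letter: a, y, w, u, s, q → o (letters move back 2 places in the alphabet, wrapping A→Z).
Second component goes 47, 44, 41, 38, 35, 32 → 29 (−3 each step).
Planet — runs through the planets Mercury→Neptune: Mercury, Venus, Earth, Mars, Jupiter, Saturn → Uranus.
Combining the parts gives o29Uranus.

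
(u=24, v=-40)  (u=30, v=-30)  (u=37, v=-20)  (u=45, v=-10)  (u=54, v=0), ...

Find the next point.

(u=64, v=10)

U goes 24, 30, 37, 45, 54 → 64 (differences are 6, 7, 8, … (increasing by 1 each time)).
V goes -40, -30, -20, -10, 0 → 10 (+10 each step).
So the next point is (u=64, v=10).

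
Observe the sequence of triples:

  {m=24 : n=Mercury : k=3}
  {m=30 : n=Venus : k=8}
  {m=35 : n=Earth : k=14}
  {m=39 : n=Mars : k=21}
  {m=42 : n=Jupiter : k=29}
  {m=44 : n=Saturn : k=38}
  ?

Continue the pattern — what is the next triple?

{m=45 : n=Uranus : k=48}

M — differences are 6, 5, 4, … (decreasing by 1 each time): 24, 30, 35, 39, 42, 44 → 45.
N goes Mercury, Venus, Earth, Mars, Jupiter, Saturn → Uranus (runs through the planets Mercury→Neptune).
K: differences are 5, 6, 7, … (increasing by 1 each time), so 3, 8, 14, 21, 29, 38 → 48.
Combining the parts gives {m=45 : n=Uranus : k=48}.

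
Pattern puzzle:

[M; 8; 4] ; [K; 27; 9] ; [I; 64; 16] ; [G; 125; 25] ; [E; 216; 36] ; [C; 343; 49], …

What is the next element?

Letter — letters move back 2 places in the alphabet: M, K, I, G, E, C → A.
Second part: perfect cubes: 2³, 3³, 4³, …; 8, 27, 64, 125, 216, 343 → 512.
Third part: 4, 9, 16, 25, 36, 49 → 64 (perfect squares: 2², 3², 4², …).
So the next element is [A; 512; 64].

[A; 512; 64]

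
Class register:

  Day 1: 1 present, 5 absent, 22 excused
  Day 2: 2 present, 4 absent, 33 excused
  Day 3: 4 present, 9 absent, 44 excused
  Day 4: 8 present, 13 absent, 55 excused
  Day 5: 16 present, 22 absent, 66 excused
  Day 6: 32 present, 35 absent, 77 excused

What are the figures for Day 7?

64 present, 57 absent, 88 excused

Present: ×2 each step, so 1, 2, 4, 8, 16, 32 → 64.
Absent goes 5, 4, 9, 13, 22, 35 → 57 (each term is the sum of the two before it).
Excused: 22, 33, 44, 55, 66, 77 → 88 (+11 each step).
Putting it together: 64 present, 57 absent, 88 excused.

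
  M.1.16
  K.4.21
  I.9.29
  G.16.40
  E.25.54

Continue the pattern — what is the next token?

Letter — letters move back 2 places in the alphabet: M, K, I, G, E → C.
Second component: 1, 4, 9, 16, 25 → 36 (perfect squares: 1², 2², 3², …).
For the third component, differences are 5, 8, 11, … (increasing by 3 each time): 16, 21, 29, 40, 54 → 71.
Putting it together: C.36.71.

C.36.71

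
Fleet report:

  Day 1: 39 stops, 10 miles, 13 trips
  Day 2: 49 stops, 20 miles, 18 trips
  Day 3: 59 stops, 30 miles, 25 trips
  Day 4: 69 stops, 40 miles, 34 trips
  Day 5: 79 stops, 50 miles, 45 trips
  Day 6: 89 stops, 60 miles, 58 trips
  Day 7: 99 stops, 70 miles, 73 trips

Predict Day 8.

Stops — +10 each step: 39, 49, 59, 69, 79, 89, 99 → 109.
For the miles, +10 each step: 10, 20, 30, 40, 50, 60, 70 → 80.
Trips: 13, 18, 25, 34, 45, 58, 73 → 90 (differences are 5, 7, 9, … (increasing by 2 each time)).
Combining the parts gives 109 stops, 80 miles, 90 trips.

109 stops, 80 miles, 90 trips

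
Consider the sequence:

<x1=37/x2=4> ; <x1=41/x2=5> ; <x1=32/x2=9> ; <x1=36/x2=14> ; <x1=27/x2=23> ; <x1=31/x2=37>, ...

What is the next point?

<x1=22/x2=60>

For the x1, alternating steps +4, −9, +4, −9, …: 37, 41, 32, 36, 27, 31 → 22.
For the x2, each term is the sum of the two before it: 4, 5, 9, 14, 23, 37 → 60.
Combining the parts gives <x1=22/x2=60>.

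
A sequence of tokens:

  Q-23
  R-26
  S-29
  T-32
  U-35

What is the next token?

Letter goes Q, R, S, T, U → V (letters move forward 1 place in the alphabet).
Second component — +3 each step: 23, 26, 29, 32, 35 → 38.
Putting it together: V-38.

V-38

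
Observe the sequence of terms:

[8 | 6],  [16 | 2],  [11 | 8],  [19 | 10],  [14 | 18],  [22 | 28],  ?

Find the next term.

First entry: alternating steps +8, −5, +8, −5, …, so 8, 16, 11, 19, 14, 22 → 17.
Second entry: each term is the sum of the two before it; 6, 2, 8, 10, 18, 28 → 46.
Combining the parts gives [17 | 46].

[17 | 46]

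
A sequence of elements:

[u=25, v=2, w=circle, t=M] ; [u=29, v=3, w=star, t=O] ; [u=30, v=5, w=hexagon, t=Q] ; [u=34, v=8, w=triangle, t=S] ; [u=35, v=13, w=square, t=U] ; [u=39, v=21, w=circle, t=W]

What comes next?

[u=40, v=34, w=star, t=Y]

U — alternating steps +4, +1, +4, +1, …: 25, 29, 30, 34, 35, 39 → 40.
V: 2, 3, 5, 8, 13, 21 → 34 (each term is the sum of the two before it).
W: repeats circle → star → hexagon → triangle → square; circle, star, hexagon, triangle, square, circle → star.
T — letters move forward 2 places in the alphabet: M, O, Q, S, U, W → Y.
Combining the parts gives [u=40, v=34, w=star, t=Y].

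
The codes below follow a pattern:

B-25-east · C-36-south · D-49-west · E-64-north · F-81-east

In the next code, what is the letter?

G

For the letter, letters move forward 1 place in the alphabet: B, C, D, E, F → G.
Second component: perfect squares: 5², 6², 7², …, so 25, 36, 49, 64, 81 → 100.
Direction: repeats east → south → west → north, so east, south, west, north, east → south.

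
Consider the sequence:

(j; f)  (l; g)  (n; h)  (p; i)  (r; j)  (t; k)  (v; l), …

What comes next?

First letter goes j, l, n, p, r, t, v → x (letters move forward 2 places in the alphabet).
Second letter: letters move forward 1 place in the alphabet; f, g, h, i, j, k, l → m.
So the next tuple is (x; m).

(x; m)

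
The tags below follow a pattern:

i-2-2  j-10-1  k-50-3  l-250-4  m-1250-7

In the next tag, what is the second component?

6250

Letter: i, j, k, l, m → n (letters move forward 1 place in the alphabet).
Second component — ×5 each step: 2, 10, 50, 250, 1250 → 6250.
Third component — each term is the sum of the two before it: 2, 1, 3, 4, 7 → 11.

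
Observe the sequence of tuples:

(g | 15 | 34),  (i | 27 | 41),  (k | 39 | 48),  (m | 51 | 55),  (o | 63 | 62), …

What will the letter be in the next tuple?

q

Letter — letters move forward 2 places in the alphabet: g, i, k, m, o → q.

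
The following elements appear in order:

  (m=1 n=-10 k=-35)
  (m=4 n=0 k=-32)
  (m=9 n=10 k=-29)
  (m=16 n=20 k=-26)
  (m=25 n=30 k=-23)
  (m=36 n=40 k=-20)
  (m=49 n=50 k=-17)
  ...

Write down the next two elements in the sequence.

M goes 1, 4, 9, 16, 25, 36, 49 → 64 → 81 (perfect squares: 1², 2², 3², …).
N — +10 each step: -10, 0, 10, 20, 30, 40, 50 → 60 → 70.
K: +3 each step, so -35, -32, -29, -26, -23, -20, -17 → -14 → -11.
Putting the parts together: (m=64 n=60 k=-14) and then (m=81 n=70 k=-11).

(m=64 n=60 k=-14), (m=81 n=70 k=-11)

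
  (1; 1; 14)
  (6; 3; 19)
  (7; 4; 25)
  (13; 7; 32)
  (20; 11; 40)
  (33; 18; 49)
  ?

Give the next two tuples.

(53; 29; 59), (86; 47; 70)

For the first coordinate, each term is the sum of the two before it: 1, 6, 7, 13, 20, 33 → 53 → 86.
Second coordinate goes 1, 3, 4, 7, 11, 18 → 29 → 47 (each term is the sum of the two before it).
Third coordinate: differences are 5, 6, 7, … (increasing by 1 each time), so 14, 19, 25, 32, 40, 49 → 59 → 70.
Putting the parts together: (53; 29; 59) and then (86; 47; 70).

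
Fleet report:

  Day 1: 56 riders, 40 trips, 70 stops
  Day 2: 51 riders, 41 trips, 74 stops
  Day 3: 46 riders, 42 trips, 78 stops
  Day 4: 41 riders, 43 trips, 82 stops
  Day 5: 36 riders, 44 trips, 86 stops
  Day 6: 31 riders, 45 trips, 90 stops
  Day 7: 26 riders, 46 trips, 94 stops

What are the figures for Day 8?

Riders: −5 each step; 56, 51, 46, 41, 36, 31, 26 → 21.
Trips goes 40, 41, 42, 43, 44, 45, 46 → 47 (+1 each step).
Stops: +4 each step, so 70, 74, 78, 82, 86, 90, 94 → 98.
Putting it together: 21 riders, 47 trips, 98 stops.

21 riders, 47 trips, 98 stops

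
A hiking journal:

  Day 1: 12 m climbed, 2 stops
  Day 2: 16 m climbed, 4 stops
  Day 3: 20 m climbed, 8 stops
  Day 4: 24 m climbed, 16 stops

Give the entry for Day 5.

28 m climbed, 32 stops

For the m climbed, +4 each step: 12, 16, 20, 24 → 28.
Stops: ×2 each step; 2, 4, 8, 16 → 32.
Combining the parts gives 28 m climbed, 32 stops.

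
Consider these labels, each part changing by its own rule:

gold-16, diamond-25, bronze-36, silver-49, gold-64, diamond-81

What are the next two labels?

bronze-100 then silver-121

Rank: repeats gold → diamond → bronze → silver; gold, diamond, bronze, silver, gold, diamond → bronze → silver.
Second component: perfect squares: 4², 5², 6², …, so 16, 25, 36, 49, 64, 81 → 100 → 121.
So the next two labels are bronze-100 and silver-121.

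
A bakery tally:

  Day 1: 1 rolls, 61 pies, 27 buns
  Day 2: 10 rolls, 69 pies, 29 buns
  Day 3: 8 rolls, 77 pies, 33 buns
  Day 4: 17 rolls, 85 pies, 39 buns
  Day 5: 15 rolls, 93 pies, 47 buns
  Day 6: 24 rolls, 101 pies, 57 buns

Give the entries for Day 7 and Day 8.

Rolls goes 1, 10, 8, 17, 15, 24 → 22 → 31 (alternating steps +9, −2, +9, −2, …).
Pies: +8 each step; 61, 69, 77, 85, 93, 101 → 109 → 117.
Buns: differences are 2, 4, 6, … (increasing by 2 each time); 27, 29, 33, 39, 47, 57 → 69 → 83.
Putting the parts together: 22 rolls, 109 pies, 69 buns and then 31 rolls, 117 pies, 83 buns.

22 rolls, 109 pies, 69 buns; 31 rolls, 117 pies, 83 buns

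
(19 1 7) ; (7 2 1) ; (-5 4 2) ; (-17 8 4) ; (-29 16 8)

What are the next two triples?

(-41 32 16), (-53 64 32)

First component: 19, 7, -5, -17, -29 → -41 → -53 (−12 each step).
Second component — ×2 each step: 1, 2, 4, 8, 16 → 32 → 64.
Third component: always the previous value of the second component; 7, 1, 2, 4, 8 → 16 → 32.
So the next two triples are (-41 32 16) and (-53 64 32).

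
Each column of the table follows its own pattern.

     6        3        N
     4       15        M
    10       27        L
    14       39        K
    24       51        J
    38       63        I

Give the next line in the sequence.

62  75  H

First component: each term is the sum of the two before it, so 6, 4, 10, 14, 24, 38 → 62.
Second component: +12 each step; 3, 15, 27, 39, 51, 63 → 75.
Letter goes N, M, L, K, J, I → H (letters move back 1 place in the alphabet).
Combining the parts gives 62  75  H.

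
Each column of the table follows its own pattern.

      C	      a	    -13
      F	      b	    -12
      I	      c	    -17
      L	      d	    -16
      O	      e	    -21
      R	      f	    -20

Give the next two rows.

First letter: letters move forward 3 places in the alphabet, so C, F, I, L, O, R → U → X.
Second letter — letters move forward 1 place in the alphabet: a, b, c, d, e, f → g → h.
Third component goes -13, -12, -17, -16, -21, -20 → -25 → -24 (alternating steps +1, −5, +1, −5, …).
So the next two rows are U  g  -25 and X  h  -24.

U  g  -25; X  h  -24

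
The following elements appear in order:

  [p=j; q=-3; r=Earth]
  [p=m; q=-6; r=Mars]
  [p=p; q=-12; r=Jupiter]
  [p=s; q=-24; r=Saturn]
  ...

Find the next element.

P — letters move forward 3 places in the alphabet: j, m, p, s → v.
For the q, ×2 each step: -3, -6, -12, -24 → -48.
R — runs through the planets Mercury→Neptune: Earth, Mars, Jupiter, Saturn → Uranus.
Putting it together: [p=v; q=-48; r=Uranus].

[p=v; q=-48; r=Uranus]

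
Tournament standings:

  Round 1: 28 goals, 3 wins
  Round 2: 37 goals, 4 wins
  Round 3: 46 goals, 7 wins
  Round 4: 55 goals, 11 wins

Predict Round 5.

64 goals, 18 wins

Goals: 28, 37, 46, 55 → 64 (+9 each step).
For the wins, each term is the sum of the two before it: 3, 4, 7, 11 → 18.
So the next record is 64 goals, 18 wins.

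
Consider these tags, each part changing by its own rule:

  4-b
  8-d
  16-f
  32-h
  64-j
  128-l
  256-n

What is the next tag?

512-p

First component: ×2 each step; 4, 8, 16, 32, 64, 128, 256 → 512.
For the letter, letters move forward 2 places in the alphabet: b, d, f, h, j, l, n → p.
Putting it together: 512-p.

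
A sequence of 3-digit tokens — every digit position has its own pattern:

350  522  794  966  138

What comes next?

300

First digit: +2 each step, mod 10, so 3, 5, 7, 9, 1 → 3.
For the second digit, −3 each step, mod 10: 5, 2, 9, 6, 3 → 0.
Third digit: +2 each step, mod 10; 0, 2, 4, 6, 8 → 0.
Combining the parts gives 300.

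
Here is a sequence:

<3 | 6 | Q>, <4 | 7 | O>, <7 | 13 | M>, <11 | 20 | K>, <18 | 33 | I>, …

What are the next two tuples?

<29 | 53 | G>, <47 | 86 | E>

First component: each term is the sum of the two before it; 3, 4, 7, 11, 18 → 29 → 47.
For the second component, each term is the sum of the two before it: 6, 7, 13, 20, 33 → 53 → 86.
Letter: Q, O, M, K, I → G → E (letters move back 2 places in the alphabet).
Putting the parts together: <29 | 53 | G> and then <47 | 86 | E>.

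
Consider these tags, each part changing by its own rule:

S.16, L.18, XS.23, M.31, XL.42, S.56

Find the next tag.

Size — repeats S → L → XS → M → XL: S, L, XS, M, XL, S → L.
For the second component, differences are 2, 5, 8, … (increasing by 3 each time): 16, 18, 23, 31, 42, 56 → 73.
Putting it together: L.73.

L.73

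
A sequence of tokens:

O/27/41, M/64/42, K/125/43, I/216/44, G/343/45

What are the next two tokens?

Letter — letters move back 2 places in the alphabet: O, M, K, I, G → E → C.
Second component — perfect cubes: 3³, 4³, 5³, …: 27, 64, 125, 216, 343 → 512 → 729.
Third component: 41, 42, 43, 44, 45 → 46 → 47 (+1 each step).
So the next two tokens are E/512/46 and C/729/47.

E/512/46, C/729/47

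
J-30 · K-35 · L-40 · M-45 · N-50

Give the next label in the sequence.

O-55

Letter — letters move forward 1 place in the alphabet: J, K, L, M, N → O.
Second component: 30, 35, 40, 45, 50 → 55 (+5 each step).
So the next label is O-55.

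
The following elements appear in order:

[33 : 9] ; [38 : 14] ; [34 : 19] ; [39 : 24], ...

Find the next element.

First slot: alternating steps +5, −4, +5, −4, …, so 33, 38, 34, 39 → 35.
Second slot: 9, 14, 19, 24 → 29 (+5 each step).
Combining the parts gives [35 : 29].

[35 : 29]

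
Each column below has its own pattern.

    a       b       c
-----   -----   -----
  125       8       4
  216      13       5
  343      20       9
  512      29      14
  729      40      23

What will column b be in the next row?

Column b: 8, 13, 20, 29, 40 → 53 (differences are 5, 7, 9, … (increasing by 2 each time)).

53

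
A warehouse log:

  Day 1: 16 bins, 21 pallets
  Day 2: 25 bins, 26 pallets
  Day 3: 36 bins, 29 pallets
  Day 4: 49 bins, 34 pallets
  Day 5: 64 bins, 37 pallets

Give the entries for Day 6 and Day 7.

81 bins, 42 pallets; 100 bins, 45 pallets

Bins: perfect squares: 4², 5², 6², …; 16, 25, 36, 49, 64 → 81 → 100.
Pallets: alternating steps +5, +3, +5, +3, …; 21, 26, 29, 34, 37 → 42 → 45.
Putting the parts together: 81 bins, 42 pallets and then 100 bins, 45 pallets.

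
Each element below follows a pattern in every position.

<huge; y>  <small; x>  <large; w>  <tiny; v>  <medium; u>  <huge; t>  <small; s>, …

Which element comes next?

Size: repeats huge → small → large → tiny → medium, so huge, small, large, tiny, medium, huge, small → large.
Letter: letters move back 1 place in the alphabet; y, x, w, v, u, t, s → r.
Putting it together: <large; r>.

<large; r>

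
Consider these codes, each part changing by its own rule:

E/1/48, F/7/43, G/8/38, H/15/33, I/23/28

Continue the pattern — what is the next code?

J/38/23

For the letter, letters move forward 1 place in the alphabet: E, F, G, H, I → J.
Second component goes 1, 7, 8, 15, 23 → 38 (each term is the sum of the two before it).
Third component: −5 each step; 48, 43, 38, 33, 28 → 23.
Combining the parts gives J/38/23.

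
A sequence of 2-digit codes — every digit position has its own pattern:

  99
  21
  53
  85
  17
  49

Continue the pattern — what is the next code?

For the first digit, +3 each step, mod 10: 9, 2, 5, 8, 1, 4 → 7.
Second digit: +2 each step, mod 10; 9, 1, 3, 5, 7, 9 → 1.
So the next code is 71.

71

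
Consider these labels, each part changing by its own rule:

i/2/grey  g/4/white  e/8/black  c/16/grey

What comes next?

Letter: i, g, e, c → a (letters move back 2 places in the alphabet).
Second component — ×2 each step: 2, 4, 8, 16 → 32.
Shade — repeats grey → white → black: grey, white, black, grey → white.
Putting it together: a/32/white.

a/32/white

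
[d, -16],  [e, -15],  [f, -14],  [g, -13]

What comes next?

[h, -12]

Letter: letters move forward 1 place in the alphabet, so d, e, f, g → h.
Second entry: -16, -15, -14, -13 → -12 (+1 each step).
Combining the parts gives [h, -12].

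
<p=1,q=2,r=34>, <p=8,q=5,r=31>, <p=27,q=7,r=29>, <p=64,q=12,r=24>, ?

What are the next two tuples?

<p=125,q=19,r=17>, <p=216,q=31,r=5>

P: 1, 8, 27, 64 → 125 → 216 (perfect cubes: 1³, 2³, 3³, …).
Q: each term is the sum of the two before it, so 2, 5, 7, 12 → 19 → 31.
R: 34, 31, 29, 24 → 17 → 5 (together with the q always sums to 36).
So the next two tuples are <p=125,q=19,r=17> and <p=216,q=31,r=5>.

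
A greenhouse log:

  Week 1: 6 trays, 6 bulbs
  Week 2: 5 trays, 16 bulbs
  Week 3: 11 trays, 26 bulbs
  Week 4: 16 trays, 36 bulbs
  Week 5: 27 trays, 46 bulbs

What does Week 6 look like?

Trays goes 6, 5, 11, 16, 27 → 43 (each term is the sum of the two before it).
Bulbs — +10 each step: 6, 16, 26, 36, 46 → 56.
So the next line is 43 trays, 56 bulbs.

43 trays, 56 bulbs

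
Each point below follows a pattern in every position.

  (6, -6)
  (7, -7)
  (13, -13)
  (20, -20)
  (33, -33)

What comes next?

(53, -53)

First value: each term is the sum of the two before it; 6, 7, 13, 20, 33 → 53.
Second value — always the negative of the first value: -6, -7, -13, -20, -33 → -53.
Putting it together: (53, -53).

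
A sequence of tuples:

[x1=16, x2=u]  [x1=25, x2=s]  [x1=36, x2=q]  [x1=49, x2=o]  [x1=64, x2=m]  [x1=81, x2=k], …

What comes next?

[x1=100, x2=i]

X1: perfect squares: 4², 5², 6², …; 16, 25, 36, 49, 64, 81 → 100.
X2 — letters move back 2 places in the alphabet: u, s, q, o, m, k → i.
Putting it together: [x1=100, x2=i].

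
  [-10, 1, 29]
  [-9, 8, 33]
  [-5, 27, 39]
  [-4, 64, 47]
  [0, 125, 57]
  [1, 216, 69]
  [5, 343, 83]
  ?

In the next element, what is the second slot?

512

Second slot: perfect cubes: 1³, 2³, 3³, …; 1, 8, 27, 64, 125, 216, 343 → 512.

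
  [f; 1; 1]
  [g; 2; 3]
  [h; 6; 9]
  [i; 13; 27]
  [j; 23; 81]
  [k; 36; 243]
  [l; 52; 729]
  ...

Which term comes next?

Letter: f, g, h, i, j, k, l → m (letters move forward 1 place in the alphabet).
Second slot: differences are 1, 4, 7, … (increasing by 3 each time), so 1, 2, 6, 13, 23, 36, 52 → 71.
Third slot goes 1, 3, 9, 27, 81, 243, 729 → 2187 (×3 each step).
Putting it together: [m; 71; 2187].

[m; 71; 2187]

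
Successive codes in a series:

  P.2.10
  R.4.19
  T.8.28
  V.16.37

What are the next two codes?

Letter: letters move forward 2 places in the alphabet; P, R, T, V → X → Z.
Second component — ×2 each step: 2, 4, 8, 16 → 32 → 64.
Third component: +9 each step; 10, 19, 28, 37 → 46 → 55.
So the next two codes are X.32.46 and Z.64.55.

X.32.46, Z.64.55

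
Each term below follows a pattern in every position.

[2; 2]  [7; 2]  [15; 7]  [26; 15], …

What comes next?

First value: differences are 5, 8, 11, … (increasing by 3 each time), so 2, 7, 15, 26 → 40.
Second value: always the previous value of the first value, so 2, 2, 7, 15 → 26.
Putting it together: [40; 26].

[40; 26]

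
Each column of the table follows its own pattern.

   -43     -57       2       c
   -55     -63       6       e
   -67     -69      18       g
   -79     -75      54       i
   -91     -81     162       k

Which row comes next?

-103  -87  486  m

First component — −12 each step: -43, -55, -67, -79, -91 → -103.
Second component: -57, -63, -69, -75, -81 → -87 (−6 each step).
Third component — ×3 each step: 2, 6, 18, 54, 162 → 486.
Letter: letters move forward 2 places in the alphabet; c, e, g, i, k → m.
Combining the parts gives -103  -87  486  m.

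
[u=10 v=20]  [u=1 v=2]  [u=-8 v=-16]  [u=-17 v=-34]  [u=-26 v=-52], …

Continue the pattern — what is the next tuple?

U goes 10, 1, -8, -17, -26 → -35 (−9 each step).
V: 20, 2, -16, -34, -52 → -70 (always 2 × the u).
So the next tuple is [u=-35 v=-70].

[u=-35 v=-70]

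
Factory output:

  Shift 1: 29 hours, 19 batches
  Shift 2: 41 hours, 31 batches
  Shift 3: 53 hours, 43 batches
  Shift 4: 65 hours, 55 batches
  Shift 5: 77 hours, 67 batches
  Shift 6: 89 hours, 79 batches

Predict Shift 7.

101 hours, 91 batches

Hours: 29, 41, 53, 65, 77, 89 → 101 (+12 each step).
Batches: 19, 31, 43, 55, 67, 79 → 91 (always 10 less than the hours).
Combining the parts gives 101 hours, 91 batches.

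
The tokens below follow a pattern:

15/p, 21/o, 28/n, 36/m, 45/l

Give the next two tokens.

For the first component, differences are 6, 7, 8, … (increasing by 1 each time): 15, 21, 28, 36, 45 → 55 → 66.
For the letter, letters move back 1 place in the alphabet: p, o, n, m, l → k → j.
So the next two tokens are 55/k and 66/j.

55/k then 66/j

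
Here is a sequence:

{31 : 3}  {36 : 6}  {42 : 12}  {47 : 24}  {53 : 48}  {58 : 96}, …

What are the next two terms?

{64 : 192}, {69 : 384}

First component: alternating steps +5, +6, +5, +6, …, so 31, 36, 42, 47, 53, 58 → 64 → 69.
For the second component, ×2 each step: 3, 6, 12, 24, 48, 96 → 192 → 384.
So the next two terms are {64 : 192} and {69 : 384}.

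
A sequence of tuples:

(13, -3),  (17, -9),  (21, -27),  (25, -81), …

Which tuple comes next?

(29, -243)

First slot: +4 each step; 13, 17, 21, 25 → 29.
Second slot: ×3 each step, so -3, -9, -27, -81 → -243.
So the next tuple is (29, -243).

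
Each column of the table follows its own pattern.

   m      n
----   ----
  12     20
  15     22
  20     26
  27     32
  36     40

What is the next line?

47  50

Column m goes 12, 15, 20, 27, 36 → 47 (differences are 3, 5, 7, … (increasing by 2 each time)).
Column n goes 20, 22, 26, 32, 40 → 50 (differences are 2, 4, 6, … (increasing by 2 each time)).
So the next line is 47  50.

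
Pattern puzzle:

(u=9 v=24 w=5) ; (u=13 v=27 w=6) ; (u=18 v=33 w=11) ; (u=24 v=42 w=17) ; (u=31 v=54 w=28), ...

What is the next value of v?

V — differences are 3, 6, 9, … (increasing by 3 each time): 24, 27, 33, 42, 54 → 69.

69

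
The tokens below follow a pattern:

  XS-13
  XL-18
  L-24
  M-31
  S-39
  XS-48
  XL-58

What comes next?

L-69

Size goes XS, XL, L, M, S, XS, XL → L (repeats XS → XL → L → M → S).
Second component goes 13, 18, 24, 31, 39, 48, 58 → 69 (differences are 5, 6, 7, … (increasing by 1 each time)).
Combining the parts gives L-69.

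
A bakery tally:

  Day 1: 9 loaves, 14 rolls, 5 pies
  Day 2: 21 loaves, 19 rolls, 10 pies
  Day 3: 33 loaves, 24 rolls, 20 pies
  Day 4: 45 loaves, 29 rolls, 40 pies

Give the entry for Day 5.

57 loaves, 34 rolls, 80 pies

For the loaves, +12 each step: 9, 21, 33, 45 → 57.
For the rolls, +5 each step: 14, 19, 24, 29 → 34.
Pies — ×2 each step: 5, 10, 20, 40 → 80.
Putting it together: 57 loaves, 34 rolls, 80 pies.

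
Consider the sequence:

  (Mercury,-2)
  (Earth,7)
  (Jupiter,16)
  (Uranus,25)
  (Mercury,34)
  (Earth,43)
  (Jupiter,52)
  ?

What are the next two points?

Planet — repeats Mercury → Earth → Jupiter → Uranus: Mercury, Earth, Jupiter, Uranus, Mercury, Earth, Jupiter → Uranus → Mercury.
Second entry — +9 each step: -2, 7, 16, 25, 34, 43, 52 → 61 → 70.
So the next two points are (Uranus,61) and (Mercury,70).

(Uranus,61), (Mercury,70)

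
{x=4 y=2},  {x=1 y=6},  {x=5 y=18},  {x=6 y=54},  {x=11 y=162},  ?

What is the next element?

{x=17 y=486}

For the x, each term is the sum of the two before it: 4, 1, 5, 6, 11 → 17.
Y: 2, 6, 18, 54, 162 → 486 (×3 each step).
Combining the parts gives {x=17 y=486}.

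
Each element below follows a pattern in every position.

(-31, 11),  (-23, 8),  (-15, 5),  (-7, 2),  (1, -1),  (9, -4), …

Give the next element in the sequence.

(17, -7)

First entry: -31, -23, -15, -7, 1, 9 → 17 (+8 each step).
Second entry: 11, 8, 5, 2, -1, -4 → -7 (−3 each step).
So the next element is (17, -7).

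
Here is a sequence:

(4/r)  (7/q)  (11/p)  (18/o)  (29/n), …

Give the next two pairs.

For the first coordinate, each term is the sum of the two before it: 4, 7, 11, 18, 29 → 47 → 76.
Letter: r, q, p, o, n → m → l (letters move back 1 place in the alphabet).
So the next two pairs are (47/m) and (76/l).

(47/m), (76/l)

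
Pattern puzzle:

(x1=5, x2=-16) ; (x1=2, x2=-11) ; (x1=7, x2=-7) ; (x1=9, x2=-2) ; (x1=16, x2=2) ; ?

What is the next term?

X1 goes 5, 2, 7, 9, 16 → 25 (each term is the sum of the two before it).
X2 — alternating steps +5, +4, +5, +4, …: -16, -11, -7, -2, 2 → 7.
So the next term is (x1=25, x2=7).

(x1=25, x2=7)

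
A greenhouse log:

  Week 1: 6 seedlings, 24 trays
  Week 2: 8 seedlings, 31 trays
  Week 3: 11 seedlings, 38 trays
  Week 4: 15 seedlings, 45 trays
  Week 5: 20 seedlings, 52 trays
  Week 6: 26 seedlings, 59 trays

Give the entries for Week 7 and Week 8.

For the seedlings, differences are 2, 3, 4, … (increasing by 1 each time): 6, 8, 11, 15, 20, 26 → 33 → 41.
Trays — +7 each step: 24, 31, 38, 45, 52, 59 → 66 → 73.
So the next two lines are 33 seedlings, 66 trays and 41 seedlings, 73 trays.

33 seedlings, 66 trays; 41 seedlings, 73 trays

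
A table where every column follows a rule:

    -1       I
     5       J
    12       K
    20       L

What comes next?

29  M

For the first component, differences are 6, 7, 8, … (increasing by 1 each time): -1, 5, 12, 20 → 29.
Letter — letters move forward 1 place in the alphabet: I, J, K, L → M.
Combining the parts gives 29  M.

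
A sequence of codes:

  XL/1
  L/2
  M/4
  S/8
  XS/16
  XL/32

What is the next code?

L/64

Size: repeats XL → L → M → S → XS; XL, L, M, S, XS, XL → L.
Second component — ×2 each step: 1, 2, 4, 8, 16, 32 → 64.
Putting it together: L/64.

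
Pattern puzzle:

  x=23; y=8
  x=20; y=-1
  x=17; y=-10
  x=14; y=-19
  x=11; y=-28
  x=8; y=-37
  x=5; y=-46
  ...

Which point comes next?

X: 23, 20, 17, 14, 11, 8, 5 → 2 (−3 each step).
Y — −9 each step: 8, -1, -10, -19, -28, -37, -46 → -55.
Putting it together: x=2; y=-55.

x=2; y=-55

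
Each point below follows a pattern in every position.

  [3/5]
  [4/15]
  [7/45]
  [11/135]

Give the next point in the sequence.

[18/405]

First component — each term is the sum of the two before it: 3, 4, 7, 11 → 18.
Second component goes 5, 15, 45, 135 → 405 (×3 each step).
Putting it together: [18/405].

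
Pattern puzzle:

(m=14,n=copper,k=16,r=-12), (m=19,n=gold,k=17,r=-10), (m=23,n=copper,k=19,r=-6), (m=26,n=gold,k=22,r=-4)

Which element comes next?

(m=28,n=copper,k=26,r=0)

M: differences are 5, 4, 3, … (decreasing by 1 each time), so 14, 19, 23, 26 → 28.
N: copper, gold, copper, gold → copper (alternates copper ↔ gold).
K: differences are 1, 2, 3, … (increasing by 1 each time), so 16, 17, 19, 22 → 26.
R: alternating steps +2, +4, +2, +4, …; -12, -10, -6, -4 → 0.
So the next element is (m=28,n=copper,k=26,r=0).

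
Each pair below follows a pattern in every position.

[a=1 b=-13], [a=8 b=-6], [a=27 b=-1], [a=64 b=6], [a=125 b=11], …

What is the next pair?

A: perfect cubes: 1³, 2³, 3³, …, so 1, 8, 27, 64, 125 → 216.
B: alternating steps +7, +5, +7, +5, …; -13, -6, -1, 6, 11 → 18.
So the next pair is [a=216 b=18].

[a=216 b=18]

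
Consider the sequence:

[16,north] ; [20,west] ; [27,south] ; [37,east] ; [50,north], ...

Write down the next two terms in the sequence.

[66,west], [85,south]

First part: 16, 20, 27, 37, 50 → 66 → 85 (differences are 4, 7, 10, … (increasing by 3 each time)).
Direction: north, west, south, east, north → west → south (repeats north → west → south → east).
So the next two terms are [66,west] and [85,south].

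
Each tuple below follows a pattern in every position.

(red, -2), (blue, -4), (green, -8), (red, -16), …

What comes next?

Colour — repeats red → blue → green: red, blue, green, red → blue.
Second value: ×2 each step, so -2, -4, -8, -16 → -32.
Combining the parts gives (blue, -32).

(blue, -32)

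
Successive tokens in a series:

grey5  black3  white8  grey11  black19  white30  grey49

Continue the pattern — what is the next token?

black79

For the shade, repeats grey → black → white: grey, black, white, grey, black, white, grey → black.
For the second component, each term is the sum of the two before it: 5, 3, 8, 11, 19, 30, 49 → 79.
Combining the parts gives black79.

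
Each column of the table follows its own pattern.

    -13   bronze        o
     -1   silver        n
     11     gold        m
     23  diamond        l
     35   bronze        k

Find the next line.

First component — +12 each step: -13, -1, 11, 23, 35 → 47.
Rank: repeats bronze → silver → gold → diamond; bronze, silver, gold, diamond, bronze → silver.
For the letter, letters move back 1 place in the alphabet: o, n, m, l, k → j.
Combining the parts gives 47  silver  j.

47  silver  j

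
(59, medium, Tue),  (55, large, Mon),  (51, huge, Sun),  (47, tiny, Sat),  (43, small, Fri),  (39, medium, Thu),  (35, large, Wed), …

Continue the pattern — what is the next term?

First slot: −4 each step, so 59, 55, 51, 47, 43, 39, 35 → 31.
Size: repeats medium → large → huge → tiny → small; medium, large, huge, tiny, small, medium, large → huge.
For the day, runs backward through the weekdays Mon→Sun: Tue, Mon, Sun, Sat, Fri, Thu, Wed → Tue.
So the next term is (31, huge, Tue).

(31, huge, Tue)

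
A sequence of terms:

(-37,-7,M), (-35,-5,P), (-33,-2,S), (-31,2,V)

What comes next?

(-29,7,Y)

For the first entry, +2 each step: -37, -35, -33, -31 → -29.
Second entry: differences are 2, 3, 4, … (increasing by 1 each time); -7, -5, -2, 2 → 7.
Letter: letters move forward 3 places in the alphabet; M, P, S, V → Y.
So the next term is (-29,7,Y).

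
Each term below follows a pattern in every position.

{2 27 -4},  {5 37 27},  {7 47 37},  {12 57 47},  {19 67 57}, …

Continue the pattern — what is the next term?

First coordinate goes 2, 5, 7, 12, 19 → 31 (each term is the sum of the two before it).
Second coordinate: +10 each step, so 27, 37, 47, 57, 67 → 77.
Third coordinate goes -4, 27, 37, 47, 57 → 67 (always the previous value of the second coordinate).
Putting it together: {31 77 67}.

{31 77 67}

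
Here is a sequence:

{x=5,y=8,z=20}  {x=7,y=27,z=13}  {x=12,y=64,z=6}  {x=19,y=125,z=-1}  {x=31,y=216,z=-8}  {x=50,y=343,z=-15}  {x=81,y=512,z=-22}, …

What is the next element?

X: 5, 7, 12, 19, 31, 50, 81 → 131 (each term is the sum of the two before it).
For the y, perfect cubes: 2³, 3³, 4³, …: 8, 27, 64, 125, 216, 343, 512 → 729.
Z goes 20, 13, 6, -1, -8, -15, -22 → -29 (−7 each step).
So the next element is {x=131,y=729,z=-29}.

{x=131,y=729,z=-29}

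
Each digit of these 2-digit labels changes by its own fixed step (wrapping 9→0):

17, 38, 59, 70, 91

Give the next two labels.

First digit — +2 each step, mod 10: 1, 3, 5, 7, 9 → 1 → 3.
Second digit — +1 each step, mod 10: 7, 8, 9, 0, 1 → 2 → 3.
Putting the parts together: 12 and then 33.

12 then 33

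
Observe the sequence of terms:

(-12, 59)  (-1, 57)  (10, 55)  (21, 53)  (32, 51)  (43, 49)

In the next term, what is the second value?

Second value: −2 each step, so 59, 57, 55, 53, 51, 49 → 47.

47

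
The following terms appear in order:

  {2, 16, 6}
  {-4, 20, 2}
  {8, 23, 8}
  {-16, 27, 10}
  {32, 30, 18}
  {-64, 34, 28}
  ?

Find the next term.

{128, 37, 46}

First value goes 2, -4, 8, -16, 32, -64 → 128 (×(-2) each step).
Second value: alternating steps +4, +3, +4, +3, …, so 16, 20, 23, 27, 30, 34 → 37.
Third value: 6, 2, 8, 10, 18, 28 → 46 (each term is the sum of the two before it).
Putting it together: {128, 37, 46}.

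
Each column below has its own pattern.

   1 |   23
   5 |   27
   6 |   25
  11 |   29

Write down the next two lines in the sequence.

First component goes 1, 5, 6, 11 → 17 → 28 (each term is the sum of the two before it).
Second component goes 23, 27, 25, 29 → 27 → 31 (alternating steps +4, −2, +4, −2, …).
Putting the parts together: 17  27 and then 28  31.

17  27; 28  31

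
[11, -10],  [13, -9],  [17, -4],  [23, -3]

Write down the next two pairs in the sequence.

First slot: differences are 2, 4, 6, … (increasing by 2 each time), so 11, 13, 17, 23 → 31 → 41.
Second slot goes -10, -9, -4, -3 → 2 → 3 (alternating steps +1, +5, +1, +5, …).
Putting the parts together: [31, 2] and then [41, 3].

[31, 2], [41, 3]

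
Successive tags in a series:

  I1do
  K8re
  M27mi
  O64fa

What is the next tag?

For the letter, letters move forward 2 places in the alphabet: I, K, M, O → Q.
Second component — perfect cubes: 1³, 2³, 3³, …: 1, 8, 27, 64 → 125.
Note: do, re, mi, fa → sol (runs through the solfège scale do→ti).
Putting it together: Q125sol.

Q125sol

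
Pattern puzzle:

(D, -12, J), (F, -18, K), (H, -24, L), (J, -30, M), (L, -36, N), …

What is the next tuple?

First letter: letters move forward 2 places in the alphabet; D, F, H, J, L → N.
Second coordinate — −6 each step: -12, -18, -24, -30, -36 → -42.
Second letter goes J, K, L, M, N → O (letters move forward 1 place in the alphabet).
Combining the parts gives (N, -42, O).

(N, -42, O)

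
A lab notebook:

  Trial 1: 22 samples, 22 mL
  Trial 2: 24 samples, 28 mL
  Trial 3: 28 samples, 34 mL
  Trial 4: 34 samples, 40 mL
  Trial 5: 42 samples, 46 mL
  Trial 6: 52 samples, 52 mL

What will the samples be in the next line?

Samples: differences are 2, 4, 6, … (increasing by 2 each time), so 22, 24, 28, 34, 42, 52 → 64.

64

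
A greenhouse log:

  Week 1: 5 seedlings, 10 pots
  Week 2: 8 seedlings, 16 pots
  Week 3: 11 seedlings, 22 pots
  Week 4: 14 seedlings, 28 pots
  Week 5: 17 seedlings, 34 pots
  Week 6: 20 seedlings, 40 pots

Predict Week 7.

23 seedlings, 46 pots

Seedlings: +3 each step, so 5, 8, 11, 14, 17, 20 → 23.
For the pots, always 2 × the seedlings: 10, 16, 22, 28, 34, 40 → 46.
Combining the parts gives 23 seedlings, 46 pots.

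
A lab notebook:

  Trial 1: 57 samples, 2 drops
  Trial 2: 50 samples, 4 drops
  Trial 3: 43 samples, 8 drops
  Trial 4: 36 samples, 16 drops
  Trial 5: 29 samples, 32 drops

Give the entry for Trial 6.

Samples: −7 each step, so 57, 50, 43, 36, 29 → 22.
For the drops, ×2 each step: 2, 4, 8, 16, 32 → 64.
Putting it together: 22 samples, 64 drops.

22 samples, 64 drops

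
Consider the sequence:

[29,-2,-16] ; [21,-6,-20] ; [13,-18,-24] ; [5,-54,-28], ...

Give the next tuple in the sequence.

First value — −8 each step: 29, 21, 13, 5 → -3.
Second value goes -2, -6, -18, -54 → -162 (×3 each step).
Third value: −4 each step, so -16, -20, -24, -28 → -32.
Combining the parts gives [-3,-162,-32].

[-3,-162,-32]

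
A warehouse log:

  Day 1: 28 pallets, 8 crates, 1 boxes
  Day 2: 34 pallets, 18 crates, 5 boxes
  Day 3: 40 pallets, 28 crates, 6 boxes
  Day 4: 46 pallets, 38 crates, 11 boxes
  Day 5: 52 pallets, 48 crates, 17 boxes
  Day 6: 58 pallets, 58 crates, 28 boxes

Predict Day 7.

64 pallets, 68 crates, 45 boxes

Pallets — +6 each step: 28, 34, 40, 46, 52, 58 → 64.
Crates: 8, 18, 28, 38, 48, 58 → 68 (+10 each step).
Boxes goes 1, 5, 6, 11, 17, 28 → 45 (each term is the sum of the two before it).
Combining the parts gives 64 pallets, 68 crates, 45 boxes.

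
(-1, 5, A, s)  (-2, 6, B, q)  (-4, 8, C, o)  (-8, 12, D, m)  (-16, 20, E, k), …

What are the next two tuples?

First value goes -1, -2, -4, -8, -16 → -32 → -64 (×2 each step).
Second value: together with the first value always sums to 4, so 5, 6, 8, 12, 20 → 36 → 68.
First letter: A, B, C, D, E → F → G (letters move forward 1 place in the alphabet).
Second letter goes s, q, o, m, k → i → g (letters move back 2 places in the alphabet).
Putting the parts together: (-32, 36, F, i) and then (-64, 68, G, g).

(-32, 36, F, i), (-64, 68, G, g)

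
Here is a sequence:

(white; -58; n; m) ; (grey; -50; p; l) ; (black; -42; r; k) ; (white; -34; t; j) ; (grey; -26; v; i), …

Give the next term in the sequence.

(black; -18; x; h)

Shade goes white, grey, black, white, grey → black (repeats white → grey → black).
Second value: -58, -50, -42, -34, -26 → -18 (+8 each step).
First letter: letters move forward 2 places in the alphabet, so n, p, r, t, v → x.
Second letter: letters move back 1 place in the alphabet; m, l, k, j, i → h.
Combining the parts gives (black; -18; x; h).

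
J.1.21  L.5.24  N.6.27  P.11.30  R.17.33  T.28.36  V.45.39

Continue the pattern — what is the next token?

X.73.42

Letter: J, L, N, P, R, T, V → X (letters move forward 2 places in the alphabet).
Second component — each term is the sum of the two before it: 1, 5, 6, 11, 17, 28, 45 → 73.
Third component goes 21, 24, 27, 30, 33, 36, 39 → 42 (+3 each step).
So the next token is X.73.42.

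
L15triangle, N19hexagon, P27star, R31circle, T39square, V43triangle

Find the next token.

Letter: L, N, P, R, T, V → X (letters move forward 2 places in the alphabet).
Second component: alternating steps +4, +8, +4, +8, …, so 15, 19, 27, 31, 39, 43 → 51.
Shape — repeats triangle → hexagon → star → circle → square: triangle, hexagon, star, circle, square, triangle → hexagon.
Combining the parts gives X51hexagon.

X51hexagon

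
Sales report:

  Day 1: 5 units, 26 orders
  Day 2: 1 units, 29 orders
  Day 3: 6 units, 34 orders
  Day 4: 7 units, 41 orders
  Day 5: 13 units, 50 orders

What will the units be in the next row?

20

Units goes 5, 1, 6, 7, 13 → 20 (each term is the sum of the two before it).
For the orders, differences are 3, 5, 7, … (increasing by 2 each time): 26, 29, 34, 41, 50 → 61.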